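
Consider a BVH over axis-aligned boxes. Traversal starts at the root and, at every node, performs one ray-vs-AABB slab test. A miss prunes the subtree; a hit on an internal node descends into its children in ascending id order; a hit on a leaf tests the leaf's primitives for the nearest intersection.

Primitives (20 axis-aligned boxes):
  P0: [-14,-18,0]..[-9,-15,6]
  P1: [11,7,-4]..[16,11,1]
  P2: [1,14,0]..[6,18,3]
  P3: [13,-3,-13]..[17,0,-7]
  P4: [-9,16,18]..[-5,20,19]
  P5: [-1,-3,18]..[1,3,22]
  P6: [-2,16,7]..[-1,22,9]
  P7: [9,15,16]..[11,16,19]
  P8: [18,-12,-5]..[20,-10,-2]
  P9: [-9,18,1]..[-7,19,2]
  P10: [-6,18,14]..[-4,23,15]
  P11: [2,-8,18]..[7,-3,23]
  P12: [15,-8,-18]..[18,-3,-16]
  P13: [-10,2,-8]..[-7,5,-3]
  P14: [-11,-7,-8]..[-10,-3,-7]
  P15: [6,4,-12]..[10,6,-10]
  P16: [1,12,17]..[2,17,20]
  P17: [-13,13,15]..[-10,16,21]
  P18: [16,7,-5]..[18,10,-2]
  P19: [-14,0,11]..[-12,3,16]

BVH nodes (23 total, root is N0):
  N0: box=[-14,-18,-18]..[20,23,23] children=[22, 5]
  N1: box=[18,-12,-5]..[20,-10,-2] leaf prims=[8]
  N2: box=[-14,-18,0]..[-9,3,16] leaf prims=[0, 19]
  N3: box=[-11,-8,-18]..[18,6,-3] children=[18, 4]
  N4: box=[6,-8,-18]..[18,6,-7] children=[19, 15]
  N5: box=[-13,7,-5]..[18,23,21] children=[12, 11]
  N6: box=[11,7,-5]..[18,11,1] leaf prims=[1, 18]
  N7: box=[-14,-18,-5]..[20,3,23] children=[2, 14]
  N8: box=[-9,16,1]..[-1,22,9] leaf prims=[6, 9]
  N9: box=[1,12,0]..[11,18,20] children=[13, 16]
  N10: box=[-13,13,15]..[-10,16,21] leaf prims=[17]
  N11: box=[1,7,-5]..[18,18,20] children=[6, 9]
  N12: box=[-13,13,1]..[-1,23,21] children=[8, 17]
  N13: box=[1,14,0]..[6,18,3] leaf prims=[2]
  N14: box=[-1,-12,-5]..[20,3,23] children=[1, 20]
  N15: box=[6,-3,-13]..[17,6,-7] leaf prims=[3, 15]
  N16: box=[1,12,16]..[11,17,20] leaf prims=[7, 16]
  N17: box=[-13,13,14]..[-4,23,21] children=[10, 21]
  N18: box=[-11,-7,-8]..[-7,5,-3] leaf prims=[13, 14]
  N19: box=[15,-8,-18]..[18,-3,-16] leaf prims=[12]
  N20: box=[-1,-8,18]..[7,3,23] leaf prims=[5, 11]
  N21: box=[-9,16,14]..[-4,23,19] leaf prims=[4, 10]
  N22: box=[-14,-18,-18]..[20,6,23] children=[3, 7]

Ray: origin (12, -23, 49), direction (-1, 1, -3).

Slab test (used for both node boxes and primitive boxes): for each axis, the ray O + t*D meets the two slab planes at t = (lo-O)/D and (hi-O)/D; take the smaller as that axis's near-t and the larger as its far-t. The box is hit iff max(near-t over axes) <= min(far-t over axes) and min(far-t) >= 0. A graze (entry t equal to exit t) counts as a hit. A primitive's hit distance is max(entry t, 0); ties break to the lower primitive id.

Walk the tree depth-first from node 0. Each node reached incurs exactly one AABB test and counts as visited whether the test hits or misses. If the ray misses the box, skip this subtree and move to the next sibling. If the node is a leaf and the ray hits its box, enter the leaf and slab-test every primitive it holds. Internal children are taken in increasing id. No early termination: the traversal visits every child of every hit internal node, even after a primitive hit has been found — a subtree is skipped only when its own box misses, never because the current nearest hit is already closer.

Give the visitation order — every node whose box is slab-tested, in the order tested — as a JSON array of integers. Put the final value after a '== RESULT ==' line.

Traverse from the root:
N0 x:[-8,26] y:[5,46] z:[26/3,67/3] -> hit [26/3,67/3], descend [5, 22]
  N5 x:[-6,25] y:[30,46] z:[28/3,18] -> miss, prune
  N22 x:[-8,26] y:[5,29] z:[26/3,67/3] -> hit [26/3,67/3], descend [3, 7]
    N3 x:[-6,23] y:[15,29] z:[52/3,67/3] -> hit [52/3,67/3], descend [4, 18]
      N4 x:[-6,6] y:[15,29] z:[56/3,67/3] -> miss, prune
      N18 x:[19,23] y:[16,28] z:[52/3,19] -> hit [19,19] leaf, test {P13(miss), P14(miss)}
    N7 x:[-8,26] y:[5,26] z:[26/3,18] -> hit [26/3,18], descend [2, 14]
      N2 x:[21,26] y:[5,26] z:[11,49/3] -> miss, prune
      N14 x:[-8,13] y:[11,26] z:[26/3,18] -> hit [11,13], descend [1, 20]
        N1 x:[-8,-6] y:[11,13] z:[17,18] -> miss, prune
        N20 x:[5,13] y:[15,26] z:[26/3,31/3] -> miss, prune

order=[0, 5, 22, 3, 4, 18, 7, 2, 14, 1, 20]  |boxes|=11  |leaves|=1  hit=miss

== RESULT ==
[0, 5, 22, 3, 4, 18, 7, 2, 14, 1, 20]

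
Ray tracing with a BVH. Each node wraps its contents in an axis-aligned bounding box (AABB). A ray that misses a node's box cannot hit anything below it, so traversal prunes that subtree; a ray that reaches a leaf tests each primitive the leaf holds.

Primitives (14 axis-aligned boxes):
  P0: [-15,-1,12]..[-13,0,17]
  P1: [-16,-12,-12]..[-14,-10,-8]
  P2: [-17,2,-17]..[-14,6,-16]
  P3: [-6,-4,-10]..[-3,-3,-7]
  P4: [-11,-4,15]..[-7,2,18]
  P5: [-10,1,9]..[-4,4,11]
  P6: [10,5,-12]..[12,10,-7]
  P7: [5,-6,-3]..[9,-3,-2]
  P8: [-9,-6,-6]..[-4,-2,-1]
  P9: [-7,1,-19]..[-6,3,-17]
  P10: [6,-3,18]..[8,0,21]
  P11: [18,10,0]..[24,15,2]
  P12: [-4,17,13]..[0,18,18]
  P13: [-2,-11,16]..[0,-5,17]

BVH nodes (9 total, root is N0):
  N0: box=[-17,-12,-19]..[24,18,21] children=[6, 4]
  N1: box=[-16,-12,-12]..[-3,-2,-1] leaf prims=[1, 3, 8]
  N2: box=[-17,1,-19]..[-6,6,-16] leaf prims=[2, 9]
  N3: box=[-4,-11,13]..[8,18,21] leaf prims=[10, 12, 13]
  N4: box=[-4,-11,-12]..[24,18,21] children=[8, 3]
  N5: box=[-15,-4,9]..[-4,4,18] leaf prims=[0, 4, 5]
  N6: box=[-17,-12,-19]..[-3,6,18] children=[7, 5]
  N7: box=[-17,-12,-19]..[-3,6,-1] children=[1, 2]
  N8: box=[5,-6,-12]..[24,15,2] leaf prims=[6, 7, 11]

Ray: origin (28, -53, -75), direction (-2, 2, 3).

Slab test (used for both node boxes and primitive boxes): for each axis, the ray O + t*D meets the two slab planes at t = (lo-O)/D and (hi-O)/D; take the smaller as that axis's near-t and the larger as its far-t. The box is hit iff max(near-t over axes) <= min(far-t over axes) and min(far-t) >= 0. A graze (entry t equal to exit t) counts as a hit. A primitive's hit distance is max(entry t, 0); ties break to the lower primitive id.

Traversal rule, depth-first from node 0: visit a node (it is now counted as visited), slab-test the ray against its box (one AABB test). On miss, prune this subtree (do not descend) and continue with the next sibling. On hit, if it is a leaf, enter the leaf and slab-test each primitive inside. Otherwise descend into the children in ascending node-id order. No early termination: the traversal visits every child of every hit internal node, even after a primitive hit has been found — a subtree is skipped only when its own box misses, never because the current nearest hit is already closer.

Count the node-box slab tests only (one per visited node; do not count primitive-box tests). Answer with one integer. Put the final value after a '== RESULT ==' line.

Trace the traversal:
N0 x:[2,45/2] y:[41/2,71/2] z:[56/3,32] -> hit [41/2,45/2], descend [4, 6]
  N4 x:[2,16] y:[21,71/2] z:[21,32] -> miss, prune
  N6 x:[31/2,45/2] y:[41/2,59/2] z:[56/3,31] -> hit [41/2,45/2], descend [5, 7]
    N5 x:[16,43/2] y:[49/2,57/2] z:[28,31] -> miss, prune
    N7 x:[31/2,45/2] y:[41/2,59/2] z:[56/3,74/3] -> hit [41/2,45/2], descend [1, 2]
      N1 x:[31/2,22] y:[41/2,51/2] z:[21,74/3] -> hit [21,22] leaf, test {P1@t=21, P3(miss), P8(miss)}
      N2 x:[17,45/2] y:[27,59/2] z:[56/3,59/3] -> miss, prune

7 AABB tests over nodes [0, 4, 6, 5, 7, 1, 2]; 1 leaf entered; closest P1.

== RESULT ==
7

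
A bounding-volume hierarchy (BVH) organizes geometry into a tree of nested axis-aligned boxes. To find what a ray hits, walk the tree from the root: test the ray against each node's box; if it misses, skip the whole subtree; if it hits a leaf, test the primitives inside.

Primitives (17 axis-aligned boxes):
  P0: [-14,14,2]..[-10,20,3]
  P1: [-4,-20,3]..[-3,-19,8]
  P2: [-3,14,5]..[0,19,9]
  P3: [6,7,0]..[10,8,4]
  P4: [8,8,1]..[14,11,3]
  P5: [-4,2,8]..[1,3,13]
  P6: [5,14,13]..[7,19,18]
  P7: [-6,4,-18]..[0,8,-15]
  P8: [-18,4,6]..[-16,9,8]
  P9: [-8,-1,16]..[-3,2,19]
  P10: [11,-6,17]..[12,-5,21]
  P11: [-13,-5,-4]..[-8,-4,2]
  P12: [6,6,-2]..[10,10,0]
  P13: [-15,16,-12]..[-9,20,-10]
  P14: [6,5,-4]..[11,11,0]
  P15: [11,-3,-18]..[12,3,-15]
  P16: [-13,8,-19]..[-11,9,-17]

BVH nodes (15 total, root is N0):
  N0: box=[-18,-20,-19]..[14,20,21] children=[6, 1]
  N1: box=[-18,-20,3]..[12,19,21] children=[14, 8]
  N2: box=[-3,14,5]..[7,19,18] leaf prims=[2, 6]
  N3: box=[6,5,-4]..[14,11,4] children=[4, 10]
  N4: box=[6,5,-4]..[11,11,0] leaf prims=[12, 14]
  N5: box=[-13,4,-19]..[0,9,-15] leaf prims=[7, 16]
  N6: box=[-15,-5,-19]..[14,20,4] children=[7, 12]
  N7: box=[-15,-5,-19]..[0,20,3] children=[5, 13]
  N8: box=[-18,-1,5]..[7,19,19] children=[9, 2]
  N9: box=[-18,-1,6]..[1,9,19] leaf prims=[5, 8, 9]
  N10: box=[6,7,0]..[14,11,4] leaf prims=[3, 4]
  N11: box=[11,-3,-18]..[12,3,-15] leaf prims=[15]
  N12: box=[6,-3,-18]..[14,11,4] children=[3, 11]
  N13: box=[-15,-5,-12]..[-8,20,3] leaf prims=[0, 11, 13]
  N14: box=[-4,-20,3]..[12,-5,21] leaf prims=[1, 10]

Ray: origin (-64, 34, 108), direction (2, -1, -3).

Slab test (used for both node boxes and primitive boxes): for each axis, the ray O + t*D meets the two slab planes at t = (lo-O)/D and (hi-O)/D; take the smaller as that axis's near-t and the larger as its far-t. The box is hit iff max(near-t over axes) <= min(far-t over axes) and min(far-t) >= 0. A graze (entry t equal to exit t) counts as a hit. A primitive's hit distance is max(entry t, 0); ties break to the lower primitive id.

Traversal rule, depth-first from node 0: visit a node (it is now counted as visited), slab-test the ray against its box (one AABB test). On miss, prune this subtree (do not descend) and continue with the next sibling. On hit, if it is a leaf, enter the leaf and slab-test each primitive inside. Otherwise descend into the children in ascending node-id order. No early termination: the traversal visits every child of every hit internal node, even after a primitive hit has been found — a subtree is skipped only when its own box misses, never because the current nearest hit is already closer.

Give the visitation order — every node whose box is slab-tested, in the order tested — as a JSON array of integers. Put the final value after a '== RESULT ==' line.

Trace the traversal:
N0 x:[23,39] y:[14,54] z:[29,127/3] -> hit [29,39], descend [1, 6]
  N1 x:[23,38] y:[15,54] z:[29,35] -> hit [29,35], descend [8, 14]
    N8 x:[23,71/2] y:[15,35] z:[89/3,103/3] -> hit [89/3,103/3], descend [2, 9]
      N2 x:[61/2,71/2] y:[15,20] z:[30,103/3] -> miss, prune
      N9 x:[23,65/2] y:[25,35] z:[89/3,34] -> hit [89/3,65/2] leaf, test {P5@t=95/3, P8(miss), P9(miss)}
    N14 x:[30,38] y:[39,54] z:[29,35] -> miss, prune
  N6 x:[49/2,39] y:[14,39] z:[104/3,127/3] -> hit [104/3,39], descend [7, 12]
    N7 x:[49/2,32] y:[14,39] z:[35,127/3] -> miss, prune
    N12 x:[35,39] y:[23,37] z:[104/3,42] -> hit [35,37], descend [3, 11]
      N3 x:[35,39] y:[23,29] z:[104/3,112/3] -> miss, prune
      N11 x:[75/2,38] y:[31,37] z:[41,42] -> miss, prune

11 AABB tests over nodes [0, 1, 8, 2, 9, 14, 6, 7, 12, 3, 11]; 1 leaf entered; closest P5.

== RESULT ==
[0, 1, 8, 2, 9, 14, 6, 7, 12, 3, 11]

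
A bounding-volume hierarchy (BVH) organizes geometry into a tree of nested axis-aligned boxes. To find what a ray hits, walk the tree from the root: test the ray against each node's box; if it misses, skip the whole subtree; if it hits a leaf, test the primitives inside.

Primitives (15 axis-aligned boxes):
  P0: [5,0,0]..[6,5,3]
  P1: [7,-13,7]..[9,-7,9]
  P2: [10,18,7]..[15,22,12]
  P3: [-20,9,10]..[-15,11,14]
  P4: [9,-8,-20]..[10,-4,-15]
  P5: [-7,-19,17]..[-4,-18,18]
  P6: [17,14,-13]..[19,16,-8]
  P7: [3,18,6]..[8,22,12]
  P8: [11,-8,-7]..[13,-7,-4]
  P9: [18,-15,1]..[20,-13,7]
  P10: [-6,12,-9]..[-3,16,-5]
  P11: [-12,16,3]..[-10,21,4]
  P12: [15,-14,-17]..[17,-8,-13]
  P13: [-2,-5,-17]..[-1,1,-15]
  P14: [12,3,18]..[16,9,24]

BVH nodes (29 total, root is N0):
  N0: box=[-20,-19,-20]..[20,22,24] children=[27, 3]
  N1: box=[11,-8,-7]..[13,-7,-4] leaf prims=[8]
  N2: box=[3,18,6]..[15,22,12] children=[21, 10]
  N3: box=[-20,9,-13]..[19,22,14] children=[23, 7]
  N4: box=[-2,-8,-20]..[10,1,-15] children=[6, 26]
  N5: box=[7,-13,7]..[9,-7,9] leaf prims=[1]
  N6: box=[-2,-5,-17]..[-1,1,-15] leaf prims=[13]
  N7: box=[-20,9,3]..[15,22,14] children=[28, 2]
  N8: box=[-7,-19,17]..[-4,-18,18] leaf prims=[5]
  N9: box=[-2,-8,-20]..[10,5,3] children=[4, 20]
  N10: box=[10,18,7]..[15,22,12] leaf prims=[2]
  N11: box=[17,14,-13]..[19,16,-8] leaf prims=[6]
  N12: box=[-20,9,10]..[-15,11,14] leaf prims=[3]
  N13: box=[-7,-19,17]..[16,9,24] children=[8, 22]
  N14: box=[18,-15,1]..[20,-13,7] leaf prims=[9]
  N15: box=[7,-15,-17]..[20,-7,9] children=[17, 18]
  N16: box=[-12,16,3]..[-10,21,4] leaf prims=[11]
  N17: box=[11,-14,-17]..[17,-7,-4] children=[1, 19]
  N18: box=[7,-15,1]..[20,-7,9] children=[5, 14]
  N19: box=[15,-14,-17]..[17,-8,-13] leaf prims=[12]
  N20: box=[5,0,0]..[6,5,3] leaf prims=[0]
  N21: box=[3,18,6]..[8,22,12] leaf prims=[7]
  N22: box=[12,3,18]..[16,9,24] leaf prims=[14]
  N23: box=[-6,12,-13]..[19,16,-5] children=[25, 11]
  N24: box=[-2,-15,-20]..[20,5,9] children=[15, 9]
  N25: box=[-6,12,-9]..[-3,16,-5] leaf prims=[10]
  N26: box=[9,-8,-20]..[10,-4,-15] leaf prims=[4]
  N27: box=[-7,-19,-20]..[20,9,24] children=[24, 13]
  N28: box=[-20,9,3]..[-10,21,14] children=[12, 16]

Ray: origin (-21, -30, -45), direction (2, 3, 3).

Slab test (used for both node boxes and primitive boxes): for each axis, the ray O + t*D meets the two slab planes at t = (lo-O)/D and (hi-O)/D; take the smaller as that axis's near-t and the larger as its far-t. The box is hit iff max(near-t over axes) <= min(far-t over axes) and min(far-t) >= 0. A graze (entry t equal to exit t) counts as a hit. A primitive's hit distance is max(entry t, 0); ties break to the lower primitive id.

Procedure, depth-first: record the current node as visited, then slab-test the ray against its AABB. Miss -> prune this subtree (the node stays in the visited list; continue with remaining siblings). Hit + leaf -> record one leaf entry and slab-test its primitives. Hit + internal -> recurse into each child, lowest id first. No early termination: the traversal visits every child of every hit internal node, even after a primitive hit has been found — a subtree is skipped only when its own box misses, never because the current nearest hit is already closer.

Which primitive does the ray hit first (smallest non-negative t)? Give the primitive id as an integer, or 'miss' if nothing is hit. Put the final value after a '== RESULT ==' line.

Traverse from the root:
N0 x:[1/2,41/2] y:[11/3,52/3] z:[25/3,23] -> hit [25/3,52/3], descend [3, 27]
  N3 x:[1/2,20] y:[13,52/3] z:[32/3,59/3] -> hit [13,52/3], descend [7, 23]
    N7 x:[1/2,18] y:[13,52/3] z:[16,59/3] -> hit [16,52/3], descend [2, 28]
      N2 x:[12,18] y:[16,52/3] z:[17,19] -> hit [17,52/3], descend [10, 21]
        N10 x:[31/2,18] y:[16,52/3] z:[52/3,19] -> hit [52/3,52/3] leaf, test {P2@t=52/3}
        N21 x:[12,29/2] y:[16,52/3] z:[17,19] -> miss, prune
      N28 x:[1/2,11/2] y:[13,17] z:[16,59/3] -> miss, prune
    N23 x:[15/2,20] y:[14,46/3] z:[32/3,40/3] -> miss, prune
  N27 x:[7,41/2] y:[11/3,13] z:[25/3,23] -> hit [25/3,13], descend [13, 24]
    N13 x:[7,37/2] y:[11/3,13] z:[62/3,23] -> miss, prune
    N24 x:[19/2,41/2] y:[5,35/3] z:[25/3,18] -> hit [19/2,35/3], descend [9, 15]
      N9 x:[19/2,31/2] y:[22/3,35/3] z:[25/3,16] -> hit [19/2,35/3], descend [4, 20]
        N4 x:[19/2,31/2] y:[22/3,31/3] z:[25/3,10] -> hit [19/2,10], descend [6, 26]
          N6 x:[19/2,10] y:[25/3,31/3] z:[28/3,10] -> hit [19/2,10] leaf, test {P13@t=19/2}
          N26 x:[15,31/2] y:[22/3,26/3] z:[25/3,10] -> miss, prune
        N20 x:[13,27/2] y:[10,35/3] z:[15,16] -> miss, prune
      N15 x:[14,41/2] y:[5,23/3] z:[28/3,18] -> miss, prune

Visited [0, 3, 7, 2, 10, 21, 28, 23, 27, 13, 24, 9, 4, 6, 26, 20, 15]. Tests: 17 box, 2 leaf. Nearest: P13.

== RESULT ==
13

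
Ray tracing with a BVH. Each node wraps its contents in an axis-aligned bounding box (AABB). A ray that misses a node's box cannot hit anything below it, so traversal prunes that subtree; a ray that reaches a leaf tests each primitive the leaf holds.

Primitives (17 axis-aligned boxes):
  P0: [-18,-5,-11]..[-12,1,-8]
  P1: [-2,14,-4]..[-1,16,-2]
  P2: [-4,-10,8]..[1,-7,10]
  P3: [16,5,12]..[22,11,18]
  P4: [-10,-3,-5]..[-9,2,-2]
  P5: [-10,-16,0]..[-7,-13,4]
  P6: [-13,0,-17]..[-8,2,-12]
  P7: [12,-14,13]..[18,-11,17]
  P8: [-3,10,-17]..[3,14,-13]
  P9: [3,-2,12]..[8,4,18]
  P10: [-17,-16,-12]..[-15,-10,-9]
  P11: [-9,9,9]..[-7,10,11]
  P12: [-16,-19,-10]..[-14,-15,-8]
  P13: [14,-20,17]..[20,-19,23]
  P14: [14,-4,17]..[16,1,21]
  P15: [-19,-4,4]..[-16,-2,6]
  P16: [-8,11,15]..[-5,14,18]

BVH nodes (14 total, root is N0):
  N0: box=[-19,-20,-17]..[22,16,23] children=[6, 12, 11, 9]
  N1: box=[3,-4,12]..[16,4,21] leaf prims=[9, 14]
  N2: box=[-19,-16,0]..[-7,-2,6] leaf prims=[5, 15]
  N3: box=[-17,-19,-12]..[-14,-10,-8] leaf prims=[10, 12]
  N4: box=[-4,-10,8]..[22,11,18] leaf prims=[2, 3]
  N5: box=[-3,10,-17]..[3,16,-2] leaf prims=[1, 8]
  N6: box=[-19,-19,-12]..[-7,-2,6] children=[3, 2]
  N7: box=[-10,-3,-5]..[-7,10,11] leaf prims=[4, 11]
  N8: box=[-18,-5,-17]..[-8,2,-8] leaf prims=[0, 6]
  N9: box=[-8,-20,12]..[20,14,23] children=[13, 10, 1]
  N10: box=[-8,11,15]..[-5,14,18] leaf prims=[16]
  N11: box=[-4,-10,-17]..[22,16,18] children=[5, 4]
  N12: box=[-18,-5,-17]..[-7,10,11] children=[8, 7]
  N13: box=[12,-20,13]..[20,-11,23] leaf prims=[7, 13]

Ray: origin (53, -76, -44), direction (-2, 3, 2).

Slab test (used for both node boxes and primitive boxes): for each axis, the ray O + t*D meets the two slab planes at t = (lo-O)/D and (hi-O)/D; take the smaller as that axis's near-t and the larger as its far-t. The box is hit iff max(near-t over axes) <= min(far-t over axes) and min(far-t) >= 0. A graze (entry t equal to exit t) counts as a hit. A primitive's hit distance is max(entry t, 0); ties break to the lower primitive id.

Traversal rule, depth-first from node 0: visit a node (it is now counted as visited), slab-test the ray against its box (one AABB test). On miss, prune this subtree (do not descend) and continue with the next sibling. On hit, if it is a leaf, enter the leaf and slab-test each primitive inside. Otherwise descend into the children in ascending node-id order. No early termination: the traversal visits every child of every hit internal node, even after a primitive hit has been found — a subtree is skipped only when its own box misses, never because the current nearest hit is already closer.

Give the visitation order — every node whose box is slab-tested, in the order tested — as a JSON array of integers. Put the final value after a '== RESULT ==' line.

Traverse from the root:
N0 x:[31/2,36] y:[56/3,92/3] z:[27/2,67/2] -> hit [56/3,92/3], descend [6, 9, 11, 12]
  N6 x:[30,36] y:[19,74/3] z:[16,25] -> miss, prune
  N9 x:[33/2,61/2] y:[56/3,30] z:[28,67/2] -> hit [28,30], descend [1, 10, 13]
    N1 x:[37/2,25] y:[24,80/3] z:[28,65/2] -> miss, prune
    N10 x:[29,61/2] y:[29,30] z:[59/2,31] -> hit [59/2,30] leaf, test {P16@t=59/2}
    N13 x:[33/2,41/2] y:[56/3,65/3] z:[57/2,67/2] -> miss, prune
  N11 x:[31/2,57/2] y:[22,92/3] z:[27/2,31] -> hit [22,57/2], descend [4, 5]
    N4 x:[31/2,57/2] y:[22,29] z:[26,31] -> hit [26,57/2] leaf, test {P2(miss), P3(miss)}
    N5 x:[25,28] y:[86/3,92/3] z:[27/2,21] -> miss, prune
  N12 x:[30,71/2] y:[71/3,86/3] z:[27/2,55/2] -> miss, prune

Summary -> nodes [0, 6, 9, 1, 10, 13, 11, 4, 5, 12]; box-tests=10; leaf-entries=2; first=P16

== RESULT ==
[0, 6, 9, 1, 10, 13, 11, 4, 5, 12]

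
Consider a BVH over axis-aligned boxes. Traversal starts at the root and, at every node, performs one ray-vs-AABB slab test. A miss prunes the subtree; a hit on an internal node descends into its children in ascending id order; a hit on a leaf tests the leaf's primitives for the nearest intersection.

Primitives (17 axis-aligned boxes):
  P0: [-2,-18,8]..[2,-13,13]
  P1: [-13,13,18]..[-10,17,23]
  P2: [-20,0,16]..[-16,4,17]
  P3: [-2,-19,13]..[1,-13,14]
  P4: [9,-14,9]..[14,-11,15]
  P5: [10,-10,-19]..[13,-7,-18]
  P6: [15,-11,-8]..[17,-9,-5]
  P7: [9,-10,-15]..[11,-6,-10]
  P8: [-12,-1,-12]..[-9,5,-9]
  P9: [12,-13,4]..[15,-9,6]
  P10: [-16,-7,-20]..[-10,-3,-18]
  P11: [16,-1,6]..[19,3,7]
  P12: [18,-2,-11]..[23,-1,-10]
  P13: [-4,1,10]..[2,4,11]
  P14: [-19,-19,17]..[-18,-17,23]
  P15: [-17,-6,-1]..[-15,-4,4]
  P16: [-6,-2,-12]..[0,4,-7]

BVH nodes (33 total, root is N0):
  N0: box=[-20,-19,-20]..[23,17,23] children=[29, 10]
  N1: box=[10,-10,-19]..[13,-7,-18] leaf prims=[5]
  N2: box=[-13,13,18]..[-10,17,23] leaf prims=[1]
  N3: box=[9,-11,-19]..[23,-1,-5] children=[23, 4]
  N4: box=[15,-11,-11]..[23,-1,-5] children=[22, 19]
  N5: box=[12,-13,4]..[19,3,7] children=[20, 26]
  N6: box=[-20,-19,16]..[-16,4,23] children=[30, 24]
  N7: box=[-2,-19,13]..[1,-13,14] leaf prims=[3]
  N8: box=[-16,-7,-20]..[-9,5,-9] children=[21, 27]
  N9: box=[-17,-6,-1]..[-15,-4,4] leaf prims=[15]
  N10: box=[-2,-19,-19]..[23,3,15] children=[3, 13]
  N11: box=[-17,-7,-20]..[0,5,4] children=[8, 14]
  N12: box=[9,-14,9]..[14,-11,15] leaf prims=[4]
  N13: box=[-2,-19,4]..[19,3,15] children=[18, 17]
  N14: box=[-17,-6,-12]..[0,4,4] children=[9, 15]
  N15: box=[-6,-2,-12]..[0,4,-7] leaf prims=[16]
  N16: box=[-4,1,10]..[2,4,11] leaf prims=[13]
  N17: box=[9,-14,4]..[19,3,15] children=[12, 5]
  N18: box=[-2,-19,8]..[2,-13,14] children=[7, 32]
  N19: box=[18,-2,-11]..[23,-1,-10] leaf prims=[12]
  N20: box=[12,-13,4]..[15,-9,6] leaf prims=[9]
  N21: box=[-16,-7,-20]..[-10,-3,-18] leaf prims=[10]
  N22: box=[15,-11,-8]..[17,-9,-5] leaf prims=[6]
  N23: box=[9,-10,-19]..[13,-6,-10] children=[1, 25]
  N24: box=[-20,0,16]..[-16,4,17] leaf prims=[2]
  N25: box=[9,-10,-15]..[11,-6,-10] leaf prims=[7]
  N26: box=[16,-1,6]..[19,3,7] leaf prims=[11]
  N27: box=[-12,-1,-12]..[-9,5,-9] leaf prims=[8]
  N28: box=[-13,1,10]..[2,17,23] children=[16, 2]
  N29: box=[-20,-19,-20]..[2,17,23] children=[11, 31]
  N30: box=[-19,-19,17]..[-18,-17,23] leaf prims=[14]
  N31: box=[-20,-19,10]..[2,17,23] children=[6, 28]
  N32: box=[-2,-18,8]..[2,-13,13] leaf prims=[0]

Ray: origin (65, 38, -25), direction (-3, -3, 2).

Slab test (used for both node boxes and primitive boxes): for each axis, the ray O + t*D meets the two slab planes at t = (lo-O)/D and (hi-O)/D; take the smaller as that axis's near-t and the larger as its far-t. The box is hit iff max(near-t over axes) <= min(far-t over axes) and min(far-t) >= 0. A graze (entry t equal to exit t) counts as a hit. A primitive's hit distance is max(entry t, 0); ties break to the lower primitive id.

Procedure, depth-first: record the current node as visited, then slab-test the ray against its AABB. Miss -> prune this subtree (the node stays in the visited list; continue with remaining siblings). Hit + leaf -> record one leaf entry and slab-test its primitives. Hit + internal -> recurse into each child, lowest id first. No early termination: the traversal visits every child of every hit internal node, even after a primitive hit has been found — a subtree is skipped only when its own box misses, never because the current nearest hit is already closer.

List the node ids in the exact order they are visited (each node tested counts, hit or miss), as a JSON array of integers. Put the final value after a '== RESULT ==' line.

Traverse from the root:
N0 x:[14,85/3] y:[7,19] z:[5/2,24] -> hit [14,19], descend [10, 29]
  N10 x:[14,67/3] y:[35/3,19] z:[3,20] -> hit [14,19], descend [3, 13]
    N3 x:[14,56/3] y:[13,49/3] z:[3,10] -> miss, prune
    N13 x:[46/3,67/3] y:[35/3,19] z:[29/2,20] -> hit [46/3,19], descend [17, 18]
      N17 x:[46/3,56/3] y:[35/3,52/3] z:[29/2,20] -> hit [46/3,52/3], descend [5, 12]
        N5 x:[46/3,53/3] y:[35/3,17] z:[29/2,16] -> hit [46/3,16], descend [20, 26]
          N20 x:[50/3,53/3] y:[47/3,17] z:[29/2,31/2] -> miss, prune
          N26 x:[46/3,49/3] y:[35/3,13] z:[31/2,16] -> miss, prune
        N12 x:[17,56/3] y:[49/3,52/3] z:[17,20] -> hit [17,52/3] leaf, test {P4@t=17}
      N18 x:[21,67/3] y:[17,19] z:[33/2,39/2] -> miss, prune
  N29 x:[21,85/3] y:[7,19] z:[5/2,24] -> miss, prune

11 AABB tests over nodes [0, 10, 3, 13, 17, 5, 20, 26, 12, 18, 29]; 1 leaf entered; closest P4.

== RESULT ==
[0, 10, 3, 13, 17, 5, 20, 26, 12, 18, 29]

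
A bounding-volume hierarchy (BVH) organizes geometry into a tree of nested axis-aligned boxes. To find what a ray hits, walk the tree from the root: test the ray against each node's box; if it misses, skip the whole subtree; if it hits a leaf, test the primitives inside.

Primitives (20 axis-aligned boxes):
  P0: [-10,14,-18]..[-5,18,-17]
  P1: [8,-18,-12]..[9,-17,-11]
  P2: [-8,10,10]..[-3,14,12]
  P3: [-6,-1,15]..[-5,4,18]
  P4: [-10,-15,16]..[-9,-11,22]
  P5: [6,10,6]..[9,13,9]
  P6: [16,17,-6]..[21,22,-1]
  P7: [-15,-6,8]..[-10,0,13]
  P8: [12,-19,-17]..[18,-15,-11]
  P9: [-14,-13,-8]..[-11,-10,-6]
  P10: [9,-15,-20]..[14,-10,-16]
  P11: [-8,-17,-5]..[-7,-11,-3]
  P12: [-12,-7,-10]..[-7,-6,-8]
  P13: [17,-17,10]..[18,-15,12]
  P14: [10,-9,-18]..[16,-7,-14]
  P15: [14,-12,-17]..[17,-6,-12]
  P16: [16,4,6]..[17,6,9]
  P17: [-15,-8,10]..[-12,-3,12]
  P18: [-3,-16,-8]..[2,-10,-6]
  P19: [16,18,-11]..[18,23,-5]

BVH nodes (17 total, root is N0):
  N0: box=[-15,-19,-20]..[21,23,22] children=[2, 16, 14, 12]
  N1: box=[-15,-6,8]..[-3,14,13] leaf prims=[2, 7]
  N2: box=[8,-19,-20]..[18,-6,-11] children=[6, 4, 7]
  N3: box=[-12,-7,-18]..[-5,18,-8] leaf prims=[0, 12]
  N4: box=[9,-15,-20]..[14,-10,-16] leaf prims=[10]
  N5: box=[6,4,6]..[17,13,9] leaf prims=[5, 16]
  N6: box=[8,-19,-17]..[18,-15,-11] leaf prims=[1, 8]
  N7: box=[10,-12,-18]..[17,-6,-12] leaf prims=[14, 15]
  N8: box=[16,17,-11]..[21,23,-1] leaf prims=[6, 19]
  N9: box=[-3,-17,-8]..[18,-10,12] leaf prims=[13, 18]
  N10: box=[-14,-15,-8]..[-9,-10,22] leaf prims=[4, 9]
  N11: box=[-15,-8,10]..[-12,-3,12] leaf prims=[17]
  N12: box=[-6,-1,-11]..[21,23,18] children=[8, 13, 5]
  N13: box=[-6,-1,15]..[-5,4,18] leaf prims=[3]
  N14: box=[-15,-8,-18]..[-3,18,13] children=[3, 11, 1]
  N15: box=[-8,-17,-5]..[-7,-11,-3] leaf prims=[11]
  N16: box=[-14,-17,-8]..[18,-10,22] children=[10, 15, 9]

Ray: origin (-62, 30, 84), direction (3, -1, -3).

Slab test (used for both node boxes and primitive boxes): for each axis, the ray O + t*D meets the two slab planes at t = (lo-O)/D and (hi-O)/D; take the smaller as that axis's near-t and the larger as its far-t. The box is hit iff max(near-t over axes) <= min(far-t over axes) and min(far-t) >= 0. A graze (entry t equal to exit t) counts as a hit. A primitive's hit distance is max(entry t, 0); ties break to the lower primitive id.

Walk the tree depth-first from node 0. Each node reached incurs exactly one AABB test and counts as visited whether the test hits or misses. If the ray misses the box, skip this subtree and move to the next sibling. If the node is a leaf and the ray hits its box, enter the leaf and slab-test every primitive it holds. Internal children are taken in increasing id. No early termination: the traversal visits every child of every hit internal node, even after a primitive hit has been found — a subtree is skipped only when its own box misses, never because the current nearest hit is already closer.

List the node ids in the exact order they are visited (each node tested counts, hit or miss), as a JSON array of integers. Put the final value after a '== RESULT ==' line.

Trace the traversal:
N0 x:[47/3,83/3] y:[7,49] z:[62/3,104/3] -> hit [62/3,83/3], descend [2, 12, 14, 16]
  N2 x:[70/3,80/3] y:[36,49] z:[95/3,104/3] -> miss, prune
  N12 x:[56/3,83/3] y:[7,31] z:[22,95/3] -> hit [22,83/3], descend [5, 8, 13]
    N5 x:[68/3,79/3] y:[17,26] z:[25,26] -> hit [25,26] leaf, test {P5(miss), P16@t=26}
    N8 x:[26,83/3] y:[7,13] z:[85/3,95/3] -> miss, prune
    N13 x:[56/3,19] y:[26,31] z:[22,23] -> miss, prune
  N14 x:[47/3,59/3] y:[12,38] z:[71/3,34] -> miss, prune
  N16 x:[16,80/3] y:[40,47] z:[62/3,92/3] -> miss, prune

8 AABB tests over nodes [0, 2, 12, 5, 8, 13, 14, 16]; 1 leaf entered; closest P16.

== RESULT ==
[0, 2, 12, 5, 8, 13, 14, 16]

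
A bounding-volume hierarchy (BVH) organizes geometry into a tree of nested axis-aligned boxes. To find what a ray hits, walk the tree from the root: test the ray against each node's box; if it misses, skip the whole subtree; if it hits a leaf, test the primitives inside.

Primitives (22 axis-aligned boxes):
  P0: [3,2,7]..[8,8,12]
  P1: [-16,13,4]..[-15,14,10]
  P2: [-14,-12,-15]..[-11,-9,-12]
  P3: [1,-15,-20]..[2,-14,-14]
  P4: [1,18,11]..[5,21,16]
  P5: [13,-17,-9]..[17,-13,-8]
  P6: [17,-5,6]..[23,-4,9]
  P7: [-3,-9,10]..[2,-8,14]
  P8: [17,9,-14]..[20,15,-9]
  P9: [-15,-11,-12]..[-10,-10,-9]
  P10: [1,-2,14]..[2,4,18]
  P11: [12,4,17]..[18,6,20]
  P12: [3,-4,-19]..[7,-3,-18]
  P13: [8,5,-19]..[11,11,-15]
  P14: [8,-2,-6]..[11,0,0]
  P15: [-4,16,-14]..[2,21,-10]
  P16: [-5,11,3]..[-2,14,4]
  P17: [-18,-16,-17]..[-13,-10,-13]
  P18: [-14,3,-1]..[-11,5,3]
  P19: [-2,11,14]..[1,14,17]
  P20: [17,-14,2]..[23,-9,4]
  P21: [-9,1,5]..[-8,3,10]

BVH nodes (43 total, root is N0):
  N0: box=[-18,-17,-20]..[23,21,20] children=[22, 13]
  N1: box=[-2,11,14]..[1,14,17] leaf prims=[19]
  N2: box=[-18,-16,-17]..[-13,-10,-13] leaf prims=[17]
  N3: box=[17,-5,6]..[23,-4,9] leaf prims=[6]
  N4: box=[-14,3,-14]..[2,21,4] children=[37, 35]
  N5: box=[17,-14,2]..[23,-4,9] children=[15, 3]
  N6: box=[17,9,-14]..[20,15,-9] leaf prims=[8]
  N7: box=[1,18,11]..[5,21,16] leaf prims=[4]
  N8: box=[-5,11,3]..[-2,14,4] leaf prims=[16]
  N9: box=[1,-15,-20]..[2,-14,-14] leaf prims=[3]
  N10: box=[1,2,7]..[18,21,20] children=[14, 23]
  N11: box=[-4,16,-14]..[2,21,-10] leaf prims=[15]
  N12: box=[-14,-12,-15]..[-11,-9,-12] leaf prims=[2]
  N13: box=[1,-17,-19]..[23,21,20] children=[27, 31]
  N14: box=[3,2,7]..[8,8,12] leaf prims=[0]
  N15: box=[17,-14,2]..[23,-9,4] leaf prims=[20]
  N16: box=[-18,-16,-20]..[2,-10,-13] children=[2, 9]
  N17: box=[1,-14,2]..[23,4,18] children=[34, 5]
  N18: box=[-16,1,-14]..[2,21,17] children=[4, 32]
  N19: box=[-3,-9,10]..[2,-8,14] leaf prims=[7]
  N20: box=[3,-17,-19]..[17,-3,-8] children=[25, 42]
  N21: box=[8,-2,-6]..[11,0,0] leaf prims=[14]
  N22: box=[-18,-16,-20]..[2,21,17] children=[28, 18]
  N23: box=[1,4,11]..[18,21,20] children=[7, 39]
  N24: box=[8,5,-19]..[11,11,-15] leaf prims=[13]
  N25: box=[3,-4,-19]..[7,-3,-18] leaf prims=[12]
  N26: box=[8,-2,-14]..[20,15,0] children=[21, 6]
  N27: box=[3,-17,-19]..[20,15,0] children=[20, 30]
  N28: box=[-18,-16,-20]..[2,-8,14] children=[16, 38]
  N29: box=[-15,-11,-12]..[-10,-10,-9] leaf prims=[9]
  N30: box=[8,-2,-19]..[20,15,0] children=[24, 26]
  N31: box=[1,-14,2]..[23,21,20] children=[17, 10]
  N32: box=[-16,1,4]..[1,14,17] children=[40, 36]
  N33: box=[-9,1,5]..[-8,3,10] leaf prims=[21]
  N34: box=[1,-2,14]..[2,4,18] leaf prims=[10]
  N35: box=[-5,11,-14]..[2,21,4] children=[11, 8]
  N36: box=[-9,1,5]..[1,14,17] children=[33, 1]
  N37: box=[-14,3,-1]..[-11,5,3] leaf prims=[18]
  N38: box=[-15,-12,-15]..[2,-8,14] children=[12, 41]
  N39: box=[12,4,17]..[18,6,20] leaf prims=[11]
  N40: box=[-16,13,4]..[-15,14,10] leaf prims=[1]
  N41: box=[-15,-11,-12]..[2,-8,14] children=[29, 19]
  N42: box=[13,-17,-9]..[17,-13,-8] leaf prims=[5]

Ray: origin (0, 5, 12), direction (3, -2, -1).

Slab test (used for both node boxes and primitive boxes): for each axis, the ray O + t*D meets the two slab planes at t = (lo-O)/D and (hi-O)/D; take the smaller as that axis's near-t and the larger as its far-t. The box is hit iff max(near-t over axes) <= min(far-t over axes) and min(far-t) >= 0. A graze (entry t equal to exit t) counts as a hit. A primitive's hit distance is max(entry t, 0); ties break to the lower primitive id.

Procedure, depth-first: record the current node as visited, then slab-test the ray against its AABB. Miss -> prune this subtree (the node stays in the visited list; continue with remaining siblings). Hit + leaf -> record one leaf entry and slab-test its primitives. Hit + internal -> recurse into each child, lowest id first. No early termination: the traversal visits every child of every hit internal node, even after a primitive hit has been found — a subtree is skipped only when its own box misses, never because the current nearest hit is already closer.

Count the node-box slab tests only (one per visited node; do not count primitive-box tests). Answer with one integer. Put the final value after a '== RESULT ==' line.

Walk:
N0 x:[-6,23/3] y:[-8,11] z:[-8,32] -> hit [-6,23/3], descend [13, 22]
  N13 x:[1/3,23/3] y:[-8,11] z:[-8,31] -> hit [1/3,23/3], descend [27, 31]
    N27 x:[1,20/3] y:[-5,11] z:[12,31] -> miss, prune
    N31 x:[1/3,23/3] y:[-8,19/2] z:[-8,10] -> hit [1/3,23/3], descend [10, 17]
      N10 x:[1/3,6] y:[-8,3/2] z:[-8,5] -> hit [1/3,3/2], descend [14, 23]
        N14 x:[1,8/3] y:[-3/2,3/2] z:[0,5] -> hit [1,3/2] leaf, test {P0@t=1}
        N23 x:[1/3,6] y:[-8,1/2] z:[-8,1] -> hit [1/3,1/2], descend [7, 39]
          N7 x:[1/3,5/3] y:[-8,-13/2] z:[-4,1] -> miss, prune
          N39 x:[4,6] y:[-1/2,1/2] z:[-8,-5] -> miss, prune
      N17 x:[1/3,23/3] y:[1/2,19/2] z:[-6,10] -> hit [1/2,23/3], descend [5, 34]
        N5 x:[17/3,23/3] y:[9/2,19/2] z:[3,10] -> hit [17/3,23/3], descend [3, 15]
          N3 x:[17/3,23/3] y:[9/2,5] z:[3,6] -> miss, prune
          N15 x:[17/3,23/3] y:[7,19/2] z:[8,10] -> miss, prune
        N34 x:[1/3,2/3] y:[1/2,7/2] z:[-6,-2] -> miss, prune
  N22 x:[-6,2/3] y:[-8,21/2] z:[-5,32] -> hit [-5,2/3], descend [18, 28]
    N18 x:[-16/3,2/3] y:[-8,2] z:[-5,26] -> hit [-5,2/3], descend [4, 32]
      N4 x:[-14/3,2/3] y:[-8,1] z:[8,26] -> miss, prune
      N32 x:[-16/3,1/3] y:[-9/2,2] z:[-5,8] -> hit [-9/2,1/3], descend [36, 40]
        N36 x:[-3,1/3] y:[-9/2,2] z:[-5,7] -> hit [-3,1/3], descend [1, 33]
          N1 x:[-2/3,1/3] y:[-9/2,-3] z:[-5,-2] -> miss, prune
          N33 x:[-3,-8/3] y:[1,2] z:[2,7] -> miss, prune
        N40 x:[-16/3,-5] y:[-9/2,-4] z:[2,8] -> miss, prune
    N28 x:[-6,2/3] y:[13/2,21/2] z:[-2,32] -> miss, prune

order=[0, 13, 27, 31, 10, 14, 23, 7, 39, 17, 5, 3, 15, 34, 22, 18, 4, 32, 36, 1, 33, 40, 28]  |boxes|=23  |leaves|=1  hit=P0

== RESULT ==
23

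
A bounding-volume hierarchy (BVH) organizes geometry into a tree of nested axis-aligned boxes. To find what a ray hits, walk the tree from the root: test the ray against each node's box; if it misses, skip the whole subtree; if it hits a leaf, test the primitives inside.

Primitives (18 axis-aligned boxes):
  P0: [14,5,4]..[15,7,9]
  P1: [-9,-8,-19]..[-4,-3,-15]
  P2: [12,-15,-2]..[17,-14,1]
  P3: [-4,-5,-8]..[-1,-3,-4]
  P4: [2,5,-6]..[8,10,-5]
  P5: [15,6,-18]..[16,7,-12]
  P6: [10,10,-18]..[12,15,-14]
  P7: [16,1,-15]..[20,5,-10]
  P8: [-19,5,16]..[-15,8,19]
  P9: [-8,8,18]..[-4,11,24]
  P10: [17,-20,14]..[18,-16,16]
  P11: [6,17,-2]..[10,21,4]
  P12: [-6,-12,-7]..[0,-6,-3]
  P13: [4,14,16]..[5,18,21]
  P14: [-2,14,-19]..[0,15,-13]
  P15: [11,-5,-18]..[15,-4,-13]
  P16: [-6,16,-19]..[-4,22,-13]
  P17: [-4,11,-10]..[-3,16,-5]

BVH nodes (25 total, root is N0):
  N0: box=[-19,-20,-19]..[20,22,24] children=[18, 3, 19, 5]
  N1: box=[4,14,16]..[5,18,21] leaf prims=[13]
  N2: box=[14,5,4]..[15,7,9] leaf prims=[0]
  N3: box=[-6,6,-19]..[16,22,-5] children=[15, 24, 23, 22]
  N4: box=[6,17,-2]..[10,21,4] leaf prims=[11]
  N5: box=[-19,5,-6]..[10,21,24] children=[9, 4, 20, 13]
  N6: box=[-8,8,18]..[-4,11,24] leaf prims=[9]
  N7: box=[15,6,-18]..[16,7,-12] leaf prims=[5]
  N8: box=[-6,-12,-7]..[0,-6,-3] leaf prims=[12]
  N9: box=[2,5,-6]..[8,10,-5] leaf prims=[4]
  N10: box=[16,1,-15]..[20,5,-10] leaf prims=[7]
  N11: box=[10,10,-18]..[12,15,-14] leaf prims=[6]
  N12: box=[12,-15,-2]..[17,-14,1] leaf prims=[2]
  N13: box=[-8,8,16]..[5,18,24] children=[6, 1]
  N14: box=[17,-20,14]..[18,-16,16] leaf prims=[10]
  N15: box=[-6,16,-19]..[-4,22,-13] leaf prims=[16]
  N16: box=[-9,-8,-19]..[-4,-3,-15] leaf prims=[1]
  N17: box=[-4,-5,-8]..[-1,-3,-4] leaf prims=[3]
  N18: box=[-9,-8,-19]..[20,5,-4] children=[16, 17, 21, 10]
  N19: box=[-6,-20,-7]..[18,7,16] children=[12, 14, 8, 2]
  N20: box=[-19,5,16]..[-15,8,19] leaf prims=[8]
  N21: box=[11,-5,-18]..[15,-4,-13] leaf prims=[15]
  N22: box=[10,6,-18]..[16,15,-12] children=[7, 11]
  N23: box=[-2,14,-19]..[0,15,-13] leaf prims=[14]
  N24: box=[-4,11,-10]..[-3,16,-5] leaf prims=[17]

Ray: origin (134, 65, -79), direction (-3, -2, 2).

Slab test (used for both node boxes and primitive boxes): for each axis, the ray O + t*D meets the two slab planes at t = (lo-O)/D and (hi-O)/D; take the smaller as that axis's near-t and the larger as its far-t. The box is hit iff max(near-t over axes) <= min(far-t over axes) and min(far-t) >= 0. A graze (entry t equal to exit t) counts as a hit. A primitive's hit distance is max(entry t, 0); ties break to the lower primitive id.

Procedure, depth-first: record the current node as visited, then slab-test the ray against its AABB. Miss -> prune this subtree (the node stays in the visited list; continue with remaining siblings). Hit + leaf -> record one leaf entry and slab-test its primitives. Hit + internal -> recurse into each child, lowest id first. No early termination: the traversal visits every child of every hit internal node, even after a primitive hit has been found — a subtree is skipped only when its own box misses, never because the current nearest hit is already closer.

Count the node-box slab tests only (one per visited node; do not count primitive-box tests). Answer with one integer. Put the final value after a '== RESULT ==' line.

Walk:
N0 x:[38,51] y:[43/2,85/2] z:[30,103/2] -> hit [38,85/2], descend [3, 5, 18, 19]
  N3 x:[118/3,140/3] y:[43/2,59/2] z:[30,37] -> miss, prune
  N5 x:[124/3,51] y:[22,30] z:[73/2,103/2] -> miss, prune
  N18 x:[38,143/3] y:[30,73/2] z:[30,75/2] -> miss, prune
  N19 x:[116/3,140/3] y:[29,85/2] z:[36,95/2] -> hit [116/3,85/2], descend [2, 8, 12, 14]
    N2 x:[119/3,40] y:[29,30] z:[83/2,44] -> miss, prune
    N8 x:[134/3,140/3] y:[71/2,77/2] z:[36,38] -> miss, prune
    N12 x:[39,122/3] y:[79/2,40] z:[77/2,40] -> hit [79/2,40] leaf, test {P2@t=79/2}
    N14 x:[116/3,39] y:[81/2,85/2] z:[93/2,95/2] -> miss, prune

9 AABB tests over nodes [0, 3, 5, 18, 19, 2, 8, 12, 14]; 1 leaf entered; closest P2.

== RESULT ==
9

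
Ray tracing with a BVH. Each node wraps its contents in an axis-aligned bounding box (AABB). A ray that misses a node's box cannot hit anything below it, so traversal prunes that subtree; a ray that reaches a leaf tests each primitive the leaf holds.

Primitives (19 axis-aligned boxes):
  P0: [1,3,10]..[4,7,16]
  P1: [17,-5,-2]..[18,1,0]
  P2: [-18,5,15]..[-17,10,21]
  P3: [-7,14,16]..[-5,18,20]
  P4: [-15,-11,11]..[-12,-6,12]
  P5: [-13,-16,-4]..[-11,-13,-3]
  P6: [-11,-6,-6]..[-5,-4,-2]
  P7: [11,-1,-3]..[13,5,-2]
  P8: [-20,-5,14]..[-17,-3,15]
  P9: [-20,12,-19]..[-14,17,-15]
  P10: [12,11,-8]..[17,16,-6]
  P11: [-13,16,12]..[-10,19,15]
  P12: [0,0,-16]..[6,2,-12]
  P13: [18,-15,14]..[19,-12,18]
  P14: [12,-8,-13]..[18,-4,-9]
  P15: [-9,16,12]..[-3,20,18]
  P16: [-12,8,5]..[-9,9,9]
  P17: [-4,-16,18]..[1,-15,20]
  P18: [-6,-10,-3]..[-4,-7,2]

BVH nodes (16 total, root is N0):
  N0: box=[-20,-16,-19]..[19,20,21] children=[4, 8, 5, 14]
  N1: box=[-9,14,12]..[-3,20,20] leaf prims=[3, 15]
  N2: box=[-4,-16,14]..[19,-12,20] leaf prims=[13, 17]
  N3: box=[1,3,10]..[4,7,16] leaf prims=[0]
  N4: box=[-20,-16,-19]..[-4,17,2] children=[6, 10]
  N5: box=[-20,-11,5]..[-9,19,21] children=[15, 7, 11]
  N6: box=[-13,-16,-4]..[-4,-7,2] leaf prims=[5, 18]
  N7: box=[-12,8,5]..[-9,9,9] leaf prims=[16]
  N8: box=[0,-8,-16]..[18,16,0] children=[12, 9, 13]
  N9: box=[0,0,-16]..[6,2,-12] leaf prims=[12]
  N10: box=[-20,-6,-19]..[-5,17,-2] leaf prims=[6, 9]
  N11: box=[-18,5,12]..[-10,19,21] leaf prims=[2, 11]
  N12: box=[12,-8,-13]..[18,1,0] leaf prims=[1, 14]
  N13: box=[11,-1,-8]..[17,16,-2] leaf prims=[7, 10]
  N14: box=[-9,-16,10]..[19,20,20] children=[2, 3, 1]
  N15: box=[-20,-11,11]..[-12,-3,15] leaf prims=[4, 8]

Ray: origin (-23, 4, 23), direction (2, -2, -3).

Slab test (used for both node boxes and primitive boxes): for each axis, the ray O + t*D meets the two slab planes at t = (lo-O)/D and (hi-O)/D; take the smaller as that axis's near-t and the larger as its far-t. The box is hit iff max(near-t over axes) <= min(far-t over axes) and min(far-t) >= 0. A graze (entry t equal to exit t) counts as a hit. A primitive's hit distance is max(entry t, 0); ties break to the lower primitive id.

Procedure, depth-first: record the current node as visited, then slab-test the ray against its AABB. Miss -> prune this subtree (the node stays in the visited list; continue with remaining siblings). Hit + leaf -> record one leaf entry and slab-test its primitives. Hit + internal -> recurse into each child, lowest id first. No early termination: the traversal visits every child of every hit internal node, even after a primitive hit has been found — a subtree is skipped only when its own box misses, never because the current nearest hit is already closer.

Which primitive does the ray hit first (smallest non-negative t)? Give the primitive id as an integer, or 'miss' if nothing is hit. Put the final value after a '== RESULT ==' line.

Walk:
N0 x:[3/2,21] y:[-8,10] z:[2/3,14] -> hit [3/2,10], descend [4, 5, 8, 14]
  N4 x:[3/2,19/2] y:[-13/2,10] z:[7,14] -> hit [7,19/2], descend [6, 10]
    N6 x:[5,19/2] y:[11/2,10] z:[7,9] -> hit [7,9] leaf, test {P5(miss), P18(miss)}
    N10 x:[3/2,9] y:[-13/2,5] z:[25/3,14] -> miss, prune
  N5 x:[3/2,7] y:[-15/2,15/2] z:[2/3,6] -> hit [3/2,6], descend [7, 11, 15]
    N7 x:[11/2,7] y:[-5/2,-2] z:[14/3,6] -> miss, prune
    N11 x:[5/2,13/2] y:[-15/2,-1/2] z:[2/3,11/3] -> miss, prune
    N15 x:[3/2,11/2] y:[7/2,15/2] z:[8/3,4] -> hit [7/2,4] leaf, test {P4(miss), P8(miss)}
  N8 x:[23/2,41/2] y:[-6,6] z:[23/3,13] -> miss, prune
  N14 x:[7,21] y:[-8,10] z:[1,13/3] -> miss, prune

order=[0, 4, 6, 10, 5, 7, 11, 15, 8, 14]  |boxes|=10  |leaves|=2  hit=miss

== RESULT ==
miss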